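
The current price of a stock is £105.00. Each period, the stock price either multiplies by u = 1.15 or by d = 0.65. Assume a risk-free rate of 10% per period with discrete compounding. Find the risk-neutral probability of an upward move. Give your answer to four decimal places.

p = 0.9000

Risk-neutral probability p = (1 + 0.1 − 0.65)/(1.15 − 0.65) = 0.4500/0.5000 = 0.9000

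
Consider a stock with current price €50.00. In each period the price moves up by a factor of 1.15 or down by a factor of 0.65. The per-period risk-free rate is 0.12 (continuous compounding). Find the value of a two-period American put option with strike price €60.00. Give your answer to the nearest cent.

Risk-neutral probability p = (e^0.12 − 0.65)/(1.15 − 0.65) = 0.4775/0.5000 = 0.9550
Terminal stock prices: S_uu = 66.12, S_ud = 37.38, S_dd = 21.13
Terminal payoffs (K − S): max(-6.125, 0) = 0, max(22.62, 0) = 22.62, max(38.88, 0) = 38.88
Node u (S = 57.5): continuation = e^(−0.12)·[0.9550·0.0000 + 0.0450·22.6250] = 0.9031; exercise value = 2.5000 > continuation, so V_u = 2.5000 (exercise)
Node d (S = 32.5): continuation = e^(−0.12)·[0.9550·22.6250 + 0.0450·38.8750] = 20.7152; exercise value = 27.5000 > continuation, so V_d = 27.5000 (exercise)
Node 0 (S = 50): continuation = e^(−0.12)·[0.9550·2.5000 + 0.0450·27.5000] = 3.2152; exercise value = 10.0000 > continuation, so V_0 = 10.0000 (exercise)

€10.00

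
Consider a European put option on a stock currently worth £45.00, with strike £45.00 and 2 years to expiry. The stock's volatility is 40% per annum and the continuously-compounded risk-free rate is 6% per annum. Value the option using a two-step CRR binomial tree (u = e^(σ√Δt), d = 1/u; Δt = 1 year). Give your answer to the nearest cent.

£6.02

CRR parameters: u = e^(σ√Δt) = e^(0.4·√1) = 1.4918, d = 1/u = 0.6703
Per-period rate: rΔt = 0.06·1 = 0.06, so R = e^0.06 = 1.0618
Risk-neutral probability p = (e^0.06 − 0.6703)/(1.4918 − 0.6703) = 0.3915/0.8215 = 0.4766
Terminal stock prices: S_uu = 100.1, S_ud = 45, S_dd = 20.22
Terminal payoffs (K − S): max(-55.15, 0) = 0, max(0, 0) = 0, max(24.78, 0) = 24.78
Node u (S = 67.13): V_u = e^(−0.06)·[0.4766·0.0000 + 0.5234·0.0000] = 0.0000
Node d (S = 30.16): V_d = e^(−0.06)·[0.4766·0.0000 + 0.5234·24.7802] = 12.2150
Node 0 (S = 45): V_0 = e^(−0.06)·[0.4766·0.0000 + 0.5234·12.2150] = 6.0212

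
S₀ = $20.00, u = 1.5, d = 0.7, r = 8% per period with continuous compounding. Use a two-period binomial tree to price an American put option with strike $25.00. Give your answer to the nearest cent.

$6.14

Risk-neutral probability p = (e^0.08 − 0.7)/(1.5 − 0.7) = 0.3833/0.8000 = 0.4791
Terminal stock prices: S_uu = 45, S_ud = 21, S_dd = 9.8
Terminal payoffs (K − S): max(-20, 0) = 0, max(4, 0) = 4, max(15.2, 0) = 15.2
Node u (S = 30): continuation = e^(−0.08)·[0.4791·0.0000 + 0.5209·4.0000] = 1.9234; exercise value = 0.0000 ≤ continuation, so V_u = 1.9234
Node d (S = 14): continuation = e^(−0.08)·[0.4791·4.0000 + 0.5209·15.2000] = 9.0779; exercise value = 11.0000 > continuation, so V_d = 11.0000 (exercise)
Node 0 (S = 20): continuation = e^(−0.08)·[0.4791·1.9234 + 0.5209·11.0000] = 6.1399; exercise value = 5.0000 ≤ continuation, so V_0 = 6.1399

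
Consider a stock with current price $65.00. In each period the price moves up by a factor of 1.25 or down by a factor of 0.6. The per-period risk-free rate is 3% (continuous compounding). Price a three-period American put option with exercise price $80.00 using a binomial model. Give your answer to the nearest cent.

$22.60

Risk-neutral probability p = (e^0.03 − 0.6)/(1.25 − 0.6) = 0.4305/0.6500 = 0.6622
Terminal stock prices: S_uuu = 127, S_uud = 60.94, S_udd = 29.25, S_ddd = 14.04
Terminal payoffs (K − S): max(-46.95, 0) = 0, max(19.06, 0) = 19.06, max(50.75, 0) = 50.75, max(65.96, 0) = 65.96
Node uu (S = 101.6): continuation = e^(−0.03)·[0.6622·0.0000 + 0.3378·19.0625] = 6.2483; exercise value = 0.0000 ≤ continuation, so V_uu = 6.2483
Node ud (S = 48.75): continuation = e^(−0.03)·[0.6622·19.0625 + 0.3378·50.7500] = 28.8856; exercise value = 31.2500 > continuation, so V_ud = 31.2500 (exercise)
Node dd (S = 23.4): continuation = e^(−0.03)·[0.6622·50.7500 + 0.3378·65.9600] = 54.2356; exercise value = 56.6000 > continuation, so V_dd = 56.6000 (exercise)
Node u (S = 81.25): continuation = e^(−0.03)·[0.6622·6.2483 + 0.3378·31.2500] = 14.2587; exercise value = 0.0000 ≤ continuation, so V_u = 14.2587
Node d (S = 39): continuation = e^(−0.03)·[0.6622·31.2500 + 0.3378·56.6000] = 38.6356; exercise value = 41.0000 > continuation, so V_d = 41.0000 (exercise)
Node 0 (S = 65): continuation = e^(−0.03)·[0.6622·14.2587 + 0.3378·41.0000] = 22.6025; exercise value = 15.0000 ≤ continuation, so V_0 = 22.6025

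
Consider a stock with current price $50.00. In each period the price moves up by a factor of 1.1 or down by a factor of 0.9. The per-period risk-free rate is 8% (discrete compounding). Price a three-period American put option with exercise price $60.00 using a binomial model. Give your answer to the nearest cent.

Risk-neutral probability p = (1 + 0.08 − 0.9)/(1.1 − 0.9) = 0.1800/0.2000 = 0.9000
Terminal stock prices: S_uuu = 66.55, S_uud = 54.45, S_udd = 44.55, S_ddd = 36.45
Terminal payoffs (K − S): max(-6.55, 0) = 0, max(5.55, 0) = 5.55, max(15.45, 0) = 15.45, max(23.55, 0) = 23.55
Node uu (S = 60.5): continuation = 1/1.08·[0.9000·0.0000 + 0.1000·5.5500] = 0.5139; exercise value = 0.0000 ≤ continuation, so V_uu = 0.5139
Node ud (S = 49.5): continuation = 1/1.08·[0.9000·5.5500 + 0.1000·15.4500] = 6.0556; exercise value = 10.5000 > continuation, so V_ud = 10.5000 (exercise)
Node dd (S = 40.5): continuation = 1/1.08·[0.9000·15.4500 + 0.1000·23.5500] = 15.0556; exercise value = 19.5000 > continuation, so V_dd = 19.5000 (exercise)
Node u (S = 55): continuation = 1/1.08·[0.9000·0.5139 + 0.1000·10.5000] = 1.4005; exercise value = 5.0000 > continuation, so V_u = 5.0000 (exercise)
Node d (S = 45): continuation = 1/1.08·[0.9000·10.5000 + 0.1000·19.5000] = 10.5556; exercise value = 15.0000 > continuation, so V_d = 15.0000 (exercise)
Node 0 (S = 50): continuation = 1/1.08·[0.9000·5.0000 + 0.1000·15.0000] = 5.5556; exercise value = 10.0000 > continuation, so V_0 = 10.0000 (exercise)

$10.00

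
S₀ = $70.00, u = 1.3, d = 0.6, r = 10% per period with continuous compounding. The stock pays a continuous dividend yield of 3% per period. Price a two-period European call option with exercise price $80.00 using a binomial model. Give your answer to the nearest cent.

$14.29

Per-period risk-free factor R = e^0.1 = 1.1052; dividend-adjusted growth = e^(0.1−0.03) = 1.0725.
Risk-neutral probability p = (1.0725 − 0.6)/(1.3 − 0.6) = 0.4725/0.7000 = 0.6750
Terminal stock prices: S_uu = 118.3, S_ud = 54.6, S_dd = 25.2
Terminal payoffs (S − K): max(38.3, 0) = 38.3, max(-25.4, 0) = 0, max(-54.8, 0) = 0
Node u (S = 91): V_u = e^(−0.1)·[0.6750·38.3000 + 0.3250·0.0000] = 23.3927
Node d (S = 42): V_d = e^(−0.1)·[0.6750·0.0000 + 0.3250·0.0000] = 0.0000
Node 0 (S = 70): V_0 = e^(−0.1)·[0.6750·23.3927 + 0.3250·0.0000] = 14.2877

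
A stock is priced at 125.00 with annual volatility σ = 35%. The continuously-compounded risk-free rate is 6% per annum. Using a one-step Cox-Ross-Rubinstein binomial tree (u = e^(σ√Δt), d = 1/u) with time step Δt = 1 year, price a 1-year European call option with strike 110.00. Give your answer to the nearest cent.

CRR parameters: u = e^(σ√Δt) = e^(0.35·√1) = 1.4191, d = 1/u = 0.7047
Per-period rate: rΔt = 0.06·1 = 0.06, so R = e^0.06 = 1.0618
Risk-neutral probability p = (e^0.06 − 0.7047)/(1.4191 − 0.7047) = 0.3571/0.7144 = 0.4999
Terminal stock prices: S_u = 177.4, S_d = 88.09
Terminal payoffs (S − K): max(67.38, 0) = 67.38, max(-21.91, 0) = 0
Node 0 (S = 125): V_0 = e^(−0.06)·[0.4999·67.3834 + 0.5001·0.0000] = 31.7260

31.73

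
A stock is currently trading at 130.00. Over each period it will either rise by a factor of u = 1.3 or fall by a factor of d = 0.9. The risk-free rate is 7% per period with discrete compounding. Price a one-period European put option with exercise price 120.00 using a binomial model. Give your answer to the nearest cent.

Risk-neutral probability p = (1 + 0.07 − 0.9)/(1.3 − 0.9) = 0.1700/0.4000 = 0.4250
Terminal stock prices: S_u = 169, S_d = 117
Terminal payoffs (K − S): max(-49, 0) = 0, max(3, 0) = 3
Node 0 (S = 130): V_0 = 1/1.07·[0.4250·0.0000 + 0.5750·3.0000] = 1.6121

1.61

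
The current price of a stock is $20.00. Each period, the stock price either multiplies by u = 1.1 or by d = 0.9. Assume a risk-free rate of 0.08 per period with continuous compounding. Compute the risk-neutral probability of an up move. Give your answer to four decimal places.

Risk-neutral probability p = (e^0.08 − 0.9)/(1.1 − 0.9) = 0.1833/0.2000 = 0.9164

p = 0.9164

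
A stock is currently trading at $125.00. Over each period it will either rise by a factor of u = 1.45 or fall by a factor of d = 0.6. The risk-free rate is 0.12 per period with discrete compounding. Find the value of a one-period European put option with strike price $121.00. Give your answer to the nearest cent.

$15.95

Risk-neutral probability p = (1 + 0.12 − 0.6)/(1.45 − 0.6) = 0.5200/0.8500 = 0.6118
Terminal stock prices: S_u = 181.2, S_d = 75
Terminal payoffs (K − S): max(-60.25, 0) = 0, max(46, 0) = 46
Node 0 (S = 125): V_0 = 1/1.12·[0.6118·0.0000 + 0.3882·46.0000] = 15.9454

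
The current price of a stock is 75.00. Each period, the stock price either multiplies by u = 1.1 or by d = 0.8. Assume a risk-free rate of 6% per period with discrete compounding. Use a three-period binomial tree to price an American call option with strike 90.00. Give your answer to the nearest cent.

5.37

Risk-neutral probability p = (1 + 0.06 − 0.8)/(1.1 − 0.8) = 0.2600/0.3000 = 0.8667
Terminal stock prices: S_uuu = 99.83, S_uud = 72.6, S_udd = 52.8, S_ddd = 38.4
Terminal payoffs (S − K): max(9.825, 0) = 9.825, max(-17.4, 0) = 0, max(-37.2, 0) = 0, max(-51.6, 0) = 0
Node uu (S = 90.75): continuation = 1/1.06·[0.8667·9.8250 + 0.1333·0.0000] = 8.0330; exercise value = 0.7500 ≤ continuation, so V_uu = 8.0330
Node ud (S = 66): continuation = 1/1.06·[0.8667·0.0000 + 0.1333·0.0000] = 0.0000; exercise value = 0.0000 ≤ continuation, so V_ud = 0.0000
Node dd (S = 48): continuation = 1/1.06·[0.8667·0.0000 + 0.1333·0.0000] = 0.0000; exercise value = 0.0000 ≤ continuation, so V_dd = 0.0000
Node u (S = 82.5): continuation = 1/1.06·[0.8667·8.0330 + 0.1333·0.0000] = 6.5679; exercise value = 0.0000 ≤ continuation, so V_u = 6.5679
Node d (S = 60): continuation = 1/1.06·[0.8667·0.0000 + 0.1333·0.0000] = 0.0000; exercise value = 0.0000 ≤ continuation, so V_d = 0.0000
Node 0 (S = 75): continuation = 1/1.06·[0.8667·6.5679 + 0.1333·0.0000] = 5.3700; exercise value = 0.0000 ≤ continuation, so V_0 = 5.3700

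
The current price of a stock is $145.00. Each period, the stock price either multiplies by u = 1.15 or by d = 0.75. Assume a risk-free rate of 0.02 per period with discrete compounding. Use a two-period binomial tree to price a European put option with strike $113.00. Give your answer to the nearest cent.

$3.19

Risk-neutral probability p = (1 + 0.02 − 0.75)/(1.15 − 0.75) = 0.2700/0.4000 = 0.6750
Terminal stock prices: S_uu = 191.8, S_ud = 125.1, S_dd = 81.56
Terminal payoffs (K − S): max(-78.76, 0) = 0, max(-12.06, 0) = 0, max(31.44, 0) = 31.44
Node u (S = 166.8): V_u = 1/1.02·[0.6750·0.0000 + 0.3250·0.0000] = 0.0000
Node d (S = 108.8): V_d = 1/1.02·[0.6750·0.0000 + 0.3250·31.4375] = 10.0169
Node 0 (S = 145): V_0 = 1/1.02·[0.6750·0.0000 + 0.3250·10.0169] = 3.1916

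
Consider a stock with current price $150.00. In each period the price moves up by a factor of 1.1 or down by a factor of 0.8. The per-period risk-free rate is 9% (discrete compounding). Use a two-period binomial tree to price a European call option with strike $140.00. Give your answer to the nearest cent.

Risk-neutral probability p = (1 + 0.09 − 0.8)/(1.1 − 0.8) = 0.2900/0.3000 = 0.9667
Terminal stock prices: S_uu = 181.5, S_ud = 132, S_dd = 96
Terminal payoffs (S − K): max(41.5, 0) = 41.5, max(-8, 0) = 0, max(-44, 0) = 0
Node u (S = 165): V_u = 1/1.09·[0.9667·41.5000 + 0.0333·0.0000] = 36.8043
Node d (S = 120): V_d = 1/1.09·[0.9667·0.0000 + 0.0333·0.0000] = 0.0000
Node 0 (S = 150): V_0 = 1/1.09·[0.9667·36.8043 + 0.0333·0.0000] = 32.6399

$32.64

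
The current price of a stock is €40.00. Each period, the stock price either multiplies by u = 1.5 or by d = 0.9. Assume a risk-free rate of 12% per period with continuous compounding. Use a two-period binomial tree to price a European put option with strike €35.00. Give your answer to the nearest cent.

Risk-neutral probability p = (e^0.12 − 0.9)/(1.5 − 0.9) = 0.2275/0.6000 = 0.3792
Terminal stock prices: S_uu = 90, S_ud = 54, S_dd = 32.4
Terminal payoffs (K − S): max(-55, 0) = 0, max(-19, 0) = 0, max(2.6, 0) = 2.6
Node u (S = 60): V_u = e^(−0.12)·[0.3792·0.0000 + 0.6208·0.0000] = 0.0000
Node d (S = 36): V_d = e^(−0.12)·[0.3792·0.0000 + 0.6208·2.6000] = 1.4316
Node 0 (S = 40): V_0 = e^(−0.12)·[0.3792·0.0000 + 0.6208·1.4316] = 0.7883

€0.79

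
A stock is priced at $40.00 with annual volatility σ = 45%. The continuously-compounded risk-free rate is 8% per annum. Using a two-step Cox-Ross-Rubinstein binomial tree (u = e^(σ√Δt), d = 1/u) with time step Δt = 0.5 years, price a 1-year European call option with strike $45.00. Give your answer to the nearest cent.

$6.62

CRR parameters: u = e^(σ√Δt) = e^(0.45·√0.5) = 1.3746, d = 1/u = 0.7275
Per-period rate: rΔt = 0.08·0.5 = 0.04, so R = e^0.04 = 1.0408
Risk-neutral probability p = (e^0.04 − 0.7275)/(1.3746 − 0.7275) = 0.3134/0.6472 = 0.4842
Terminal stock prices: S_uu = 75.59, S_ud = 40, S_dd = 21.17
Terminal payoffs (S − K): max(30.59, 0) = 30.59, max(-5, 0) = 0, max(-23.83, 0) = 0
Node u (S = 54.99): V_u = e^(−0.04)·[0.4842·30.5863 + 0.5158·0.0000] = 14.2284
Node d (S = 29.1): V_d = e^(−0.04)·[0.4842·0.0000 + 0.5158·0.0000] = 0.0000
Node 0 (S = 40): V_0 = e^(−0.04)·[0.4842·14.2284 + 0.5158·0.0000] = 6.6189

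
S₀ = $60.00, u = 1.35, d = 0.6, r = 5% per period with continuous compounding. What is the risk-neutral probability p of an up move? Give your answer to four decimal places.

p = 0.6017

Risk-neutral probability p = (e^0.05 − 0.6)/(1.35 − 0.6) = 0.4513/0.7500 = 0.6017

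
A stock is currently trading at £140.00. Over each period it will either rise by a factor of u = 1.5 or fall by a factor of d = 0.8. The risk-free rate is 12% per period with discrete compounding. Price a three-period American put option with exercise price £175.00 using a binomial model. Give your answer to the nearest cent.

£35.00

Risk-neutral probability p = (1 + 0.12 − 0.8)/(1.5 − 0.8) = 0.3200/0.7000 = 0.4571
Terminal stock prices: S_uuu = 472.5, S_uud = 252, S_udd = 134.4, S_ddd = 71.68
Terminal payoffs (K − S): max(-297.5, 0) = 0, max(-77, 0) = 0, max(40.6, 0) = 40.6, max(103.3, 0) = 103.3
Node uu (S = 315): continuation = 1/1.12·[0.4571·0.0000 + 0.5429·0.0000] = 0.0000; exercise value = 0.0000 ≤ continuation, so V_uu = 0.0000
Node ud (S = 168): continuation = 1/1.12·[0.4571·0.0000 + 0.5429·40.6000] = 19.6786; exercise value = 7.0000 ≤ continuation, so V_ud = 19.6786
Node dd (S = 89.6): continuation = 1/1.12·[0.4571·40.6000 + 0.5429·103.3200] = 66.6500; exercise value = 85.4000 > continuation, so V_dd = 85.4000 (exercise)
Node u (S = 210): continuation = 1/1.12·[0.4571·0.0000 + 0.5429·19.6786] = 9.5381; exercise value = 0.0000 ≤ continuation, so V_u = 9.5381
Node d (S = 112): continuation = 1/1.12·[0.4571·19.6786 + 0.5429·85.4000] = 49.4249; exercise value = 63.0000 > continuation, so V_d = 63.0000 (exercise)
Node 0 (S = 140): continuation = 1/1.12·[0.4571·9.5381 + 0.5429·63.0000] = 34.4288; exercise value = 35.0000 > continuation, so V_0 = 35.0000 (exercise)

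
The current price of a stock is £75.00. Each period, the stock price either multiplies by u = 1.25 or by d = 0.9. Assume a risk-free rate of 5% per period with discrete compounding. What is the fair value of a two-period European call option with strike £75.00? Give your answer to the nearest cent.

Risk-neutral probability p = (1 + 0.05 − 0.9)/(1.25 − 0.9) = 0.1500/0.3500 = 0.4286
Terminal stock prices: S_uu = 117.2, S_ud = 84.38, S_dd = 60.75
Terminal payoffs (S − K): max(42.19, 0) = 42.19, max(9.375, 0) = 9.375, max(-14.25, 0) = 0
Node u (S = 93.75): V_u = 1/1.05·[0.4286·42.1875 + 0.5714·9.3750] = 22.3214
Node d (S = 67.5): V_d = 1/1.05·[0.4286·9.3750 + 0.5714·0.0000] = 3.8265
Node 0 (S = 75): V_0 = 1/1.05·[0.4286·22.3214 + 0.5714·3.8265] = 11.1933

£11.19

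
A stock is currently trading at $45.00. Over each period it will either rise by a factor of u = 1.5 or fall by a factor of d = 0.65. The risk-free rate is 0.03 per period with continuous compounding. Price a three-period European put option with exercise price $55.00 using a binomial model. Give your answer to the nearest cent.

$16.49

Risk-neutral probability p = (e^0.03 − 0.65)/(1.5 − 0.65) = 0.3805/0.8500 = 0.4476
Terminal stock prices: S_uuu = 151.9, S_uud = 65.81, S_udd = 28.52, S_ddd = 12.36
Terminal payoffs (K − S): max(-96.88, 0) = 0, max(-10.81, 0) = 0, max(26.48, 0) = 26.48, max(42.64, 0) = 42.64
Node uu (S = 101.2): V_uu = e^(−0.03)·[0.4476·0.0000 + 0.5524·0.0000] = 0.0000
Node ud (S = 43.88): V_ud = e^(−0.03)·[0.4476·0.0000 + 0.5524·26.4812] = 14.1961
Node dd (S = 19.01): V_dd = e^(−0.03)·[0.4476·26.4812 + 0.5524·42.6419] = 34.3620
Node u (S = 67.5): V_u = e^(−0.03)·[0.4476·0.0000 + 0.5524·14.1961] = 7.6102
Node d (S = 29.25): V_d = e^(−0.03)·[0.4476·14.1961 + 0.5524·34.3620] = 24.5871
Node 0 (S = 45): V_0 = e^(−0.03)·[0.4476·7.6102 + 0.5524·24.5871] = 16.4863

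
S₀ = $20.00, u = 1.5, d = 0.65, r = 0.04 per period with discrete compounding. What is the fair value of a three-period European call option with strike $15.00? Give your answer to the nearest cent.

$8.84

Risk-neutral probability p = (1 + 0.04 − 0.65)/(1.5 − 0.65) = 0.3900/0.8500 = 0.4588
Terminal stock prices: S_uuu = 67.5, S_uud = 29.25, S_udd = 12.68, S_ddd = 5.492
Terminal payoffs (S − K): max(52.5, 0) = 52.5, max(14.25, 0) = 14.25, max(-2.325, 0) = 0, max(-9.508, 0) = 0
Node uu (S = 45): V_uu = 1/1.04·[0.4588·52.5000 + 0.5412·14.2500] = 30.5769
Node ud (S = 19.5): V_ud = 1/1.04·[0.4588·14.2500 + 0.5412·0.0000] = 6.2868
Node dd (S = 8.45): V_dd = 1/1.04·[0.4588·0.0000 + 0.5412·0.0000] = 0.0000
Node u (S = 30): V_u = 1/1.04·[0.4588·30.5769 + 0.5412·6.2868] = 16.7612
Node d (S = 13): V_d = 1/1.04·[0.4588·6.2868 + 0.5412·0.0000] = 2.7736
Node 0 (S = 20): V_0 = 1/1.04·[0.4588·16.7612 + 0.5412·2.7736] = 8.8379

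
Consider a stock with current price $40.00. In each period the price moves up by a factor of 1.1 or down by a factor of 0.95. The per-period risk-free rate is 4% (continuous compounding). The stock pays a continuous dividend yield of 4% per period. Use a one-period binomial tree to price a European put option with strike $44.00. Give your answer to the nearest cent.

Per-period risk-free factor R = e^0.04 = 1.0408; dividend-adjusted growth = e^(0.04−0.04) = 1.0000.
Risk-neutral probability p = (1.0000 − 0.95)/(1.1 − 0.95) = 0.0500/0.1500 = 0.3333
Terminal stock prices: S_u = 44, S_d = 38
Terminal payoffs (K − S): max(0, 0) = 0, max(6, 0) = 6
Node 0 (S = 40): V_0 = e^(−0.04)·[0.3333·0.0000 + 0.6667·6.0000] = 3.8432

$3.84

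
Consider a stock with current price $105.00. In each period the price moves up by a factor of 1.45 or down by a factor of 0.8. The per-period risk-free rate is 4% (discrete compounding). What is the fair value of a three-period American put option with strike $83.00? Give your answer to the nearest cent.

Risk-neutral probability p = (1 + 0.04 − 0.8)/(1.45 − 0.8) = 0.2400/0.6500 = 0.3692
Terminal stock prices: S_uuu = 320.1, S_uud = 176.6, S_udd = 97.44, S_ddd = 53.76
Terminal payoffs (K − S): max(-237.1, 0) = 0, max(-93.61, 0) = 0, max(-14.44, 0) = 0, max(29.24, 0) = 29.24
Node uu (S = 220.8): continuation = 1/1.04·[0.3692·0.0000 + 0.6308·0.0000] = 0.0000; exercise value = 0.0000 ≤ continuation, so V_uu = 0.0000
Node ud (S = 121.8): continuation = 1/1.04·[0.3692·0.0000 + 0.6308·0.0000] = 0.0000; exercise value = 0.0000 ≤ continuation, so V_ud = 0.0000
Node dd (S = 67.2): continuation = 1/1.04·[0.3692·0.0000 + 0.6308·29.2400] = 17.7343; exercise value = 15.8000 ≤ continuation, so V_dd = 17.7343
Node u (S = 152.2): continuation = 1/1.04·[0.3692·0.0000 + 0.6308·0.0000] = 0.0000; exercise value = 0.0000 ≤ continuation, so V_u = 0.0000
Node d (S = 84): continuation = 1/1.04·[0.3692·0.0000 + 0.6308·17.7343] = 10.7560; exercise value = 0.0000 ≤ continuation, so V_d = 10.7560
Node 0 (S = 105): continuation = 1/1.04·[0.3692·0.0000 + 0.6308·10.7560] = 6.5236; exercise value = 0.0000 ≤ continuation, so V_0 = 6.5236

$6.52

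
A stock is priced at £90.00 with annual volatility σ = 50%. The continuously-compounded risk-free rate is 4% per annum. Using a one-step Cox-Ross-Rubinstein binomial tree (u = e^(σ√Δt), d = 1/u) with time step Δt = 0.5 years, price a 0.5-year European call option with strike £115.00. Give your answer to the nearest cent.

£5.69

CRR parameters: u = e^(σ√Δt) = e^(0.5·√0.5) = 1.4241, d = 1/u = 0.7022
Per-period rate: rΔt = 0.04·0.5 = 0.02, so R = e^0.02 = 1.0202
Risk-neutral probability p = (e^0.02 − 0.7022)/(1.4241 − 0.7022) = 0.3180/0.7219 = 0.4405
Terminal stock prices: S_u = 128.2, S_d = 63.2
Terminal payoffs (S − K): max(13.17, 0) = 13.17, max(-51.8, 0) = 0
Node 0 (S = 90): V_0 = e^(−0.02)·[0.4405·13.1707 + 0.5595·0.0000] = 5.6869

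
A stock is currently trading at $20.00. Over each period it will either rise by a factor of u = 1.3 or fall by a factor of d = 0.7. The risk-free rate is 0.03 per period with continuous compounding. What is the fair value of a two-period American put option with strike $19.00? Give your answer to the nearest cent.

$2.37

Risk-neutral probability p = (e^0.03 − 0.7)/(1.3 − 0.7) = 0.3305/0.6000 = 0.5508
Terminal stock prices: S_uu = 33.8, S_ud = 18.2, S_dd = 9.8
Terminal payoffs (K − S): max(-14.8, 0) = 0, max(0.8, 0) = 0.8, max(9.2, 0) = 9.2
Node u (S = 26): continuation = e^(−0.03)·[0.5508·0.0000 + 0.4492·0.8000] = 0.3488; exercise value = 0.0000 ≤ continuation, so V_u = 0.3488
Node d (S = 14): continuation = e^(−0.03)·[0.5508·0.8000 + 0.4492·9.2000] = 4.4385; exercise value = 5.0000 > continuation, so V_d = 5.0000 (exercise)
Node 0 (S = 20): continuation = e^(−0.03)·[0.5508·0.3488 + 0.4492·5.0000] = 2.3662; exercise value = 0.0000 ≤ continuation, so V_0 = 2.3662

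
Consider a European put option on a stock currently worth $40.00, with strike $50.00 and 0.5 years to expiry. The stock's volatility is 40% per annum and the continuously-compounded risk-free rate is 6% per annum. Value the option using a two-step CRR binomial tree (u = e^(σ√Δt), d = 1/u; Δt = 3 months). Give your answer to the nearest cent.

$10.75

CRR parameters: u = e^(σ√Δt) = e^(0.4·√0.25) = 1.2214, d = 1/u = 0.8187
Per-period rate: rΔt = 0.06·0.25 = 0.015, so R = e^0.015 = 1.0151
Risk-neutral probability p = (e^0.015 − 0.8187)/(1.2214 − 0.8187) = 0.1964/0.4027 = 0.4877
Terminal stock prices: S_uu = 59.67, S_ud = 40, S_dd = 26.81
Terminal payoffs (K − S): max(-9.673, 0) = 0, max(10, 0) = 10, max(23.19, 0) = 23.19
Node u (S = 48.86): V_u = e^(−0.015)·[0.4877·0.0000 + 0.5123·10.0000] = 5.0467
Node d (S = 32.75): V_d = e^(−0.015)·[0.4877·10.0000 + 0.5123·23.1872] = 16.5064
Node 0 (S = 40): V_0 = e^(−0.015)·[0.4877·5.0467 + 0.5123·16.5064] = 10.7550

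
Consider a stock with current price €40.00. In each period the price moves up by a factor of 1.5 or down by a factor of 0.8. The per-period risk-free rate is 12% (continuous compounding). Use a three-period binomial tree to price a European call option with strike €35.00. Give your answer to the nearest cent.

Risk-neutral probability p = (e^0.12 − 0.8)/(1.5 − 0.8) = 0.3275/0.7000 = 0.4679
Terminal stock prices: S_uuu = 135, S_uud = 72, S_udd = 38.4, S_ddd = 20.48
Terminal payoffs (S − K): max(100, 0) = 100, max(37, 0) = 37, max(3.4, 0) = 3.4, max(-14.52, 0) = 0
Node uu (S = 90): V_uu = e^(−0.12)·[0.4679·100.0000 + 0.5321·37.0000] = 58.9578
Node ud (S = 48): V_ud = e^(−0.12)·[0.4679·37.0000 + 0.5321·3.4000] = 16.9578
Node dd (S = 25.6): V_dd = e^(−0.12)·[0.4679·3.4000 + 0.5321·0.0000] = 1.4108
Node u (S = 60): V_u = e^(−0.12)·[0.4679·58.9578 + 0.5321·16.9578] = 32.4680
Node d (S = 32): V_d = e^(−0.12)·[0.4679·16.9578 + 0.5321·1.4108] = 7.7025
Node 0 (S = 40): V_0 = e^(−0.12)·[0.4679·32.4680 + 0.5321·7.7025] = 17.1079

€17.11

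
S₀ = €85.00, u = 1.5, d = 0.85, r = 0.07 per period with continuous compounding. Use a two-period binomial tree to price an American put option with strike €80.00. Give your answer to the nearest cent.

€6.99

Risk-neutral probability p = (e^0.07 − 0.85)/(1.5 − 0.85) = 0.2225/0.6500 = 0.3423
Terminal stock prices: S_uu = 191.2, S_ud = 108.4, S_dd = 61.41
Terminal payoffs (K − S): max(-111.2, 0) = 0, max(-28.38, 0) = 0, max(18.59, 0) = 18.59
Node u (S = 127.5): continuation = e^(−0.07)·[0.3423·0.0000 + 0.6577·0.0000] = 0.0000; exercise value = 0.0000 ≤ continuation, so V_u = 0.0000
Node d (S = 72.25): continuation = e^(−0.07)·[0.3423·0.0000 + 0.6577·18.5875] = 11.3982; exercise value = 7.7500 ≤ continuation, so V_d = 11.3982
Node 0 (S = 85): continuation = e^(−0.07)·[0.3423·0.0000 + 0.6577·11.3982] = 6.9895; exercise value = 0.0000 ≤ continuation, so V_0 = 6.9895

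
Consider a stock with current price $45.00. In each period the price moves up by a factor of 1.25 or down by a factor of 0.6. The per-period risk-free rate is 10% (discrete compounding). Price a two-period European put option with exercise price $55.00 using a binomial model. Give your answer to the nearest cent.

$7.94

Risk-neutral probability p = (1 + 0.1 − 0.6)/(1.25 − 0.6) = 0.5000/0.6500 = 0.7692
Terminal stock prices: S_uu = 70.31, S_ud = 33.75, S_dd = 16.2
Terminal payoffs (K − S): max(-15.31, 0) = 0, max(21.25, 0) = 21.25, max(38.8, 0) = 38.8
Node u (S = 56.25): V_u = 1/1.1·[0.7692·0.0000 + 0.2308·21.2500] = 4.4580
Node d (S = 27): V_d = 1/1.1·[0.7692·21.2500 + 0.2308·38.8000] = 23.0000
Node 0 (S = 45): V_0 = 1/1.1·[0.7692·4.4580 + 0.2308·23.0000] = 7.9427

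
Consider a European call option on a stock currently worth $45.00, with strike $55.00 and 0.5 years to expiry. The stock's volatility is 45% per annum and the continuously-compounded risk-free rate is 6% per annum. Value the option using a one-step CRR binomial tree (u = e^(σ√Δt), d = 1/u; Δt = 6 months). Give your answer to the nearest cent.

CRR parameters: u = e^(σ√Δt) = e^(0.45·√0.5) = 1.3746, d = 1/u = 0.7275
Per-period rate: rΔt = 0.06·0.5 = 0.03, so R = e^0.03 = 1.0305
Risk-neutral probability p = (e^0.03 − 0.7275)/(1.3746 − 0.7275) = 0.3030/0.6472 = 0.4682
Terminal stock prices: S_u = 61.86, S_d = 32.74
Terminal payoffs (S − K): max(6.859, 0) = 6.859, max(-22.26, 0) = 0
Node 0 (S = 45): V_0 = e^(−0.03)·[0.4682·6.8592 + 0.5318·0.0000] = 3.1164

$3.12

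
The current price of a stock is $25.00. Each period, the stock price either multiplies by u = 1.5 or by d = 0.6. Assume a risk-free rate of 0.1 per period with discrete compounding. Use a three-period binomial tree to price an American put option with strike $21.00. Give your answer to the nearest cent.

$3.20

Risk-neutral probability p = (1 + 0.1 − 0.6)/(1.5 − 0.6) = 0.5000/0.9000 = 0.5556
Terminal stock prices: S_uuu = 84.38, S_uud = 33.75, S_udd = 13.5, S_ddd = 5.4
Terminal payoffs (K − S): max(-63.38, 0) = 0, max(-12.75, 0) = 0, max(7.5, 0) = 7.5, max(15.6, 0) = 15.6
Node uu (S = 56.25): continuation = 1/1.1·[0.5556·0.0000 + 0.4444·0.0000] = 0.0000; exercise value = 0.0000 ≤ continuation, so V_uu = 0.0000
Node ud (S = 22.5): continuation = 1/1.1·[0.5556·0.0000 + 0.4444·7.5000] = 3.0303; exercise value = 0.0000 ≤ continuation, so V_ud = 3.0303
Node dd (S = 9): continuation = 1/1.1·[0.5556·7.5000 + 0.4444·15.6000] = 10.0909; exercise value = 12.0000 > continuation, so V_dd = 12.0000 (exercise)
Node u (S = 37.5): continuation = 1/1.1·[0.5556·0.0000 + 0.4444·3.0303] = 1.2244; exercise value = 0.0000 ≤ continuation, so V_u = 1.2244
Node d (S = 15): continuation = 1/1.1·[0.5556·3.0303 + 0.4444·12.0000] = 6.3789; exercise value = 6.0000 ≤ continuation, so V_d = 6.3789
Node 0 (S = 25): continuation = 1/1.1·[0.5556·1.2244 + 0.4444·6.3789] = 3.1957; exercise value = 0.0000 ≤ continuation, so V_0 = 3.1957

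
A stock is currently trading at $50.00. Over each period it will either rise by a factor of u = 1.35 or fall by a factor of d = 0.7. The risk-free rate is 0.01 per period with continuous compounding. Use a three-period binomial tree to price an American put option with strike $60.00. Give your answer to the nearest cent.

$16.35

Risk-neutral probability p = (e^0.01 − 0.7)/(1.35 − 0.7) = 0.3101/0.6500 = 0.4770
Terminal stock prices: S_uuu = 123, S_uud = 63.79, S_udd = 33.07, S_ddd = 17.15
Terminal payoffs (K − S): max(-63.02, 0) = 0, max(-3.788, 0) = 0, max(26.93, 0) = 26.93, max(42.85, 0) = 42.85
Node uu (S = 91.13): continuation = e^(−0.01)·[0.4770·0.0000 + 0.5230·0.0000] = 0.0000; exercise value = 0.0000 ≤ continuation, so V_uu = 0.0000
Node ud (S = 47.25): continuation = e^(−0.01)·[0.4770·0.0000 + 0.5230·26.9250] = 13.9417; exercise value = 12.7500 ≤ continuation, so V_ud = 13.9417
Node dd (S = 24.5): continuation = e^(−0.01)·[0.4770·26.9250 + 0.5230·42.8500] = 34.9030; exercise value = 35.5000 > continuation, so V_dd = 35.5000 (exercise)
Node u (S = 67.5): continuation = e^(−0.01)·[0.4770·0.0000 + 0.5230·13.9417] = 7.2189; exercise value = 0.0000 ≤ continuation, so V_u = 7.2189
Node d (S = 35): continuation = e^(−0.01)·[0.4770·13.9417 + 0.5230·35.5000] = 24.9658; exercise value = 25.0000 > continuation, so V_d = 25.0000 (exercise)
Node 0 (S = 50): continuation = e^(−0.01)·[0.4770·7.2189 + 0.5230·25.0000] = 16.3541; exercise value = 10.0000 ≤ continuation, so V_0 = 16.3541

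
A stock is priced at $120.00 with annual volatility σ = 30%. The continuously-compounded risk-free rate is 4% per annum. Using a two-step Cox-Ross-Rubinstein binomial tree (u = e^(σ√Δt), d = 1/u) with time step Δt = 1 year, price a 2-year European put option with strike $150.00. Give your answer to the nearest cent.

$33.84

CRR parameters: u = e^(σ√Δt) = e^(0.3·√1) = 1.3499, d = 1/u = 0.7408
Per-period rate: rΔt = 0.04·1 = 0.04, so R = e^0.04 = 1.0408
Risk-neutral probability p = (e^0.04 − 0.7408)/(1.3499 − 0.7408) = 0.3000/0.6090 = 0.4926
Terminal stock prices: S_uu = 218.7, S_ud = 120, S_dd = 65.86
Terminal payoffs (K − S): max(-68.65, 0) = 0, max(30, 0) = 30, max(84.14, 0) = 84.14
Node u (S = 162): V_u = e^(−0.04)·[0.4926·0.0000 + 0.5074·30.0000] = 14.6261
Node d (S = 88.9): V_d = e^(−0.04)·[0.4926·30.0000 + 0.5074·84.1426] = 55.2202
Node 0 (S = 120): V_0 = e^(−0.04)·[0.4926·14.6261 + 0.5074·55.2202] = 33.8438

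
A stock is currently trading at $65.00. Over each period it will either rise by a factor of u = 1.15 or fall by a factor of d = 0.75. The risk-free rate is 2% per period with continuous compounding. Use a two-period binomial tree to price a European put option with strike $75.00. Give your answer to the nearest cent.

Risk-neutral probability p = (e^0.02 − 0.75)/(1.15 − 0.75) = 0.2702/0.4000 = 0.6755
Terminal stock prices: S_uu = 85.96, S_ud = 56.06, S_dd = 36.56
Terminal payoffs (K − S): max(-10.96, 0) = 0, max(18.94, 0) = 18.94, max(38.44, 0) = 38.44
Node u (S = 74.75): V_u = e^(−0.02)·[0.6755·0.0000 + 0.3245·18.9375] = 6.0235
Node d (S = 48.75): V_d = e^(−0.02)·[0.6755·18.9375 + 0.3245·38.4375] = 24.7649
Node 0 (S = 65): V_0 = e^(−0.02)·[0.6755·6.0235 + 0.3245·24.7649] = 11.8653

$11.87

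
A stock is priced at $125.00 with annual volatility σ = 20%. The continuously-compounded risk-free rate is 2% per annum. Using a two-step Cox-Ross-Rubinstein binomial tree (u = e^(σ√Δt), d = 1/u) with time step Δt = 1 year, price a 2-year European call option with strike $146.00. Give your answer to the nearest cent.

CRR parameters: u = e^(σ√Δt) = e^(0.2·√1) = 1.2214, d = 1/u = 0.8187
Per-period rate: rΔt = 0.02·1 = 0.02, so R = e^0.02 = 1.0202
Risk-neutral probability p = (e^0.02 − 0.8187)/(1.2214 − 0.8187) = 0.2015/0.4027 = 0.5003
Terminal stock prices: S_uu = 186.5, S_ud = 125, S_dd = 83.79
Terminal payoffs (S − K): max(40.48, 0) = 40.48, max(-21, 0) = 0, max(-62.21, 0) = 0
Node u (S = 152.7): V_u = e^(−0.02)·[0.5003·40.4781 + 0.4997·0.0000] = 19.8515
Node d (S = 102.3): V_d = e^(−0.02)·[0.5003·0.0000 + 0.4997·0.0000] = 0.0000
Node 0 (S = 125): V_0 = e^(−0.02)·[0.5003·19.8515 + 0.4997·0.0000] = 9.7357

$9.74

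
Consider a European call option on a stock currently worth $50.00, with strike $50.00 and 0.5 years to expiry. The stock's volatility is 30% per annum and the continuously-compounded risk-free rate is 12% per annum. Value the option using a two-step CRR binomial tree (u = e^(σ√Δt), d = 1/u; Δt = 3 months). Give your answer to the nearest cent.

CRR parameters: u = e^(σ√Δt) = e^(0.3·√0.25) = 1.1618, d = 1/u = 0.8607
Per-period rate: rΔt = 0.12·0.25 = 0.03, so R = e^0.03 = 1.0305
Risk-neutral probability p = (e^0.03 − 0.8607)/(1.1618 − 0.8607) = 0.1697/0.3011 = 0.5637
Terminal stock prices: S_uu = 67.49, S_ud = 50, S_dd = 37.04
Terminal payoffs (S − K): max(17.49, 0) = 17.49, max(0, 0) = 0, max(-12.96, 0) = 0
Node u (S = 58.09): V_u = e^(−0.03)·[0.5637·17.4929 + 0.4363·0.0000] = 9.5694
Node d (S = 43.04): V_d = e^(−0.03)·[0.5637·0.0000 + 0.4363·0.0000] = 0.0000
Node 0 (S = 50): V_0 = e^(−0.03)·[0.5637·9.5694 + 0.4363·0.0000] = 5.2349

$5.23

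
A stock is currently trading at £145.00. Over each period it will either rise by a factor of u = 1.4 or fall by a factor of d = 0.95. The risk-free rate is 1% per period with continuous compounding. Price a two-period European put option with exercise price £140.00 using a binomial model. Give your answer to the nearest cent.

£6.73

Risk-neutral probability p = (e^0.01 − 0.95)/(1.4 − 0.95) = 0.0601/0.4500 = 0.1334
Terminal stock prices: S_uu = 284.2, S_ud = 192.8, S_dd = 130.9
Terminal payoffs (K − S): max(-144.2, 0) = 0, max(-52.85, 0) = 0, max(9.138, 0) = 9.138
Node u (S = 203): V_u = e^(−0.01)·[0.1334·0.0000 + 0.8666·0.0000] = 0.0000
Node d (S = 137.8): V_d = e^(−0.01)·[0.1334·0.0000 + 0.8666·9.1375] = 7.8394
Node 0 (S = 145): V_0 = e^(−0.01)·[0.1334·0.0000 + 0.8666·7.8394] = 6.7256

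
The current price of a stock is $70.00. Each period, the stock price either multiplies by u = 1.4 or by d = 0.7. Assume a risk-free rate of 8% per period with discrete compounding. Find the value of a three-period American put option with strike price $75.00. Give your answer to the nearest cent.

$13.44

Risk-neutral probability p = (1 + 0.08 − 0.7)/(1.4 − 0.7) = 0.3800/0.7000 = 0.5429
Terminal stock prices: S_uuu = 192.1, S_uud = 96.04, S_udd = 48.02, S_ddd = 24.01
Terminal payoffs (K − S): max(-117.1, 0) = 0, max(-21.04, 0) = 0, max(26.98, 0) = 26.98, max(50.99, 0) = 50.99
Node uu (S = 137.2): continuation = 1/1.08·[0.5429·0.0000 + 0.4571·0.0000] = 0.0000; exercise value = 0.0000 ≤ continuation, so V_uu = 0.0000
Node ud (S = 68.6): continuation = 1/1.08·[0.5429·0.0000 + 0.4571·26.9800] = 11.4201; exercise value = 6.4000 ≤ continuation, so V_ud = 11.4201
Node dd (S = 34.3): continuation = 1/1.08·[0.5429·26.9800 + 0.4571·50.9900] = 35.1444; exercise value = 40.7000 > continuation, so V_dd = 40.7000 (exercise)
Node u (S = 98): continuation = 1/1.08·[0.5429·0.0000 + 0.4571·11.4201] = 4.8339; exercise value = 0.0000 ≤ continuation, so V_u = 4.8339
Node d (S = 49): continuation = 1/1.08·[0.5429·11.4201 + 0.4571·40.7000] = 22.9678; exercise value = 26.0000 > continuation, so V_d = 26.0000 (exercise)
Node 0 (S = 70): continuation = 1/1.08·[0.5429·4.8339 + 0.4571·26.0000] = 13.4350; exercise value = 5.0000 ≤ continuation, so V_0 = 13.4350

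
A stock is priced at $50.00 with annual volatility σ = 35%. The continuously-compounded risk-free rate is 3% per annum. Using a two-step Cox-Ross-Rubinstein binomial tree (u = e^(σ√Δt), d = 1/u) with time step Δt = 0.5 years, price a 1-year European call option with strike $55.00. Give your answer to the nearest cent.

$5.76

CRR parameters: u = e^(σ√Δt) = e^(0.35·√0.5) = 1.2808, d = 1/u = 0.7808
Per-period rate: rΔt = 0.03·0.5 = 0.015, so R = e^0.015 = 1.0151
Risk-neutral probability p = (e^0.015 − 0.7808)/(1.2808 − 0.7808) = 0.2344/0.5000 = 0.4687
Terminal stock prices: S_uu = 82.02, S_ud = 50, S_dd = 30.48
Terminal payoffs (S − K): max(27.02, 0) = 27.02, max(-5, 0) = 0, max(-24.52, 0) = 0
Node u (S = 64.04): V_u = e^(−0.015)·[0.4687·27.0228 + 0.5313·0.0000] = 12.4761
Node d (S = 39.04): V_d = e^(−0.015)·[0.4687·0.0000 + 0.5313·0.0000] = 0.0000
Node 0 (S = 50): V_0 = e^(−0.015)·[0.4687·12.4761 + 0.5313·0.0000] = 5.7601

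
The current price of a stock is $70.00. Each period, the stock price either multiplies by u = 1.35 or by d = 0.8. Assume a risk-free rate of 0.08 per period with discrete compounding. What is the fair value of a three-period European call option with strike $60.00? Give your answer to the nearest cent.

Risk-neutral probability p = (1 + 0.08 − 0.8)/(1.35 − 0.8) = 0.2800/0.5500 = 0.5091
Terminal stock prices: S_uuu = 172.2, S_uud = 102.1, S_udd = 60.48, S_ddd = 35.84
Terminal payoffs (S − K): max(112.2, 0) = 112.2, max(42.06, 0) = 42.06, max(0.48, 0) = 0.48, max(-24.16, 0) = 0
Node uu (S = 127.6): V_uu = 1/1.08·[0.5091·112.2263 + 0.4909·42.0600] = 72.0194
Node ud (S = 75.6): V_ud = 1/1.08·[0.5091·42.0600 + 0.4909·0.4800] = 20.0444
Node dd (S = 44.8): V_dd = 1/1.08·[0.5091·0.4800 + 0.4909·0.0000] = 0.2263
Node u (S = 94.5): V_u = 1/1.08·[0.5091·72.0194 + 0.4909·20.0444] = 43.0597
Node d (S = 56): V_d = 1/1.08·[0.5091·20.0444 + 0.4909·0.2263] = 9.5514
Node 0 (S = 70): V_0 = 1/1.08·[0.5091·43.0597 + 0.4909·9.5514] = 24.6390

$24.64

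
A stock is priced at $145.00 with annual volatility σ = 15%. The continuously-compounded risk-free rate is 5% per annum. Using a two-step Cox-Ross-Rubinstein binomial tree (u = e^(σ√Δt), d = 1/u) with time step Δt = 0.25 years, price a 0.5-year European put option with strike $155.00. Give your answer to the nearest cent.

$10.37

CRR parameters: u = e^(σ√Δt) = e^(0.15·√0.25) = 1.0779, d = 1/u = 0.9277
Per-period rate: rΔt = 0.05·0.25 = 0.0125, so R = e^0.0125 = 1.0126
Risk-neutral probability p = (e^0.0125 − 0.9277)/(1.0779 − 0.9277) = 0.0848/0.1501 = 0.5650
Terminal stock prices: S_uu = 168.5, S_ud = 145, S_dd = 124.8
Terminal payoffs (K − S): max(-13.47, 0) = 0, max(10, 0) = 10, max(30.2, 0) = 30.2
Node u (S = 156.3): V_u = e^(−0.0125)·[0.5650·0.0000 + 0.4350·10.0000] = 4.2956
Node d (S = 134.5): V_d = e^(−0.0125)·[0.5650·10.0000 + 0.4350·30.1973] = 18.5518
Node 0 (S = 145): V_0 = e^(−0.0125)·[0.5650·4.2956 + 0.4350·18.5518] = 10.3661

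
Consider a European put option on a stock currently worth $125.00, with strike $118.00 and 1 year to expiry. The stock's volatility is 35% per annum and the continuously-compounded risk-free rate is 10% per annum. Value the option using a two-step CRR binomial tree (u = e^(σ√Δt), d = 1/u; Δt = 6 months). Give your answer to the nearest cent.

CRR parameters: u = e^(σ√Δt) = e^(0.35·√0.5) = 1.2808, d = 1/u = 0.7808
Per-period rate: rΔt = 0.1·0.5 = 0.05, so R = e^0.05 = 1.0513
Risk-neutral probability p = (e^0.05 − 0.7808)/(1.2808 − 0.7808) = 0.2705/0.5000 = 0.5410
Terminal stock prices: S_uu = 205.1, S_ud = 125, S_dd = 76.2
Terminal payoffs (K − S): max(-87.06, 0) = 0, max(-7, 0) = 0, max(41.8, 0) = 41.8
Node u (S = 160.1): V_u = e^(−0.05)·[0.5410·0.0000 + 0.4590·0.0000] = 0.0000
Node d (S = 97.6): V_d = e^(−0.05)·[0.5410·0.0000 + 0.4590·41.8017] = 18.2522
Node 0 (S = 125): V_0 = e^(−0.05)·[0.5410·0.0000 + 0.4590·18.2522] = 7.9696

$7.97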